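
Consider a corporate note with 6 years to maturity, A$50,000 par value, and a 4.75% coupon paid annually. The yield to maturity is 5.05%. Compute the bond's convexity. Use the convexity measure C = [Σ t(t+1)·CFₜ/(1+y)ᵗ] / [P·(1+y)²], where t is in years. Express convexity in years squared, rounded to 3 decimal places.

32.638

With y = 0.0505:
  t   CF        PV=CF/(1+0.0505)^t    t·PV        t(t+1)·PV
  1     2,375.00     2,260.8282     2,260.8282       4,521.6564
  2     2,375.00     2,152.1449     4,304.2897      12,912.8692
  3     2,375.00     2,048.6862     6,146.0586      24,584.2345
  4     2,375.00     1,950.2011     7,800.8042      39,004.0211
  5     2,375.00     1,856.4503     9,282.2516      55,693.5094
  6    52,375.00    38,971.5515   233,829.3088   1,636,805.1617
  Σ                 49,239.8621   263,623.5411   1,773,521.4522
P = 49,239.8621.
Convexity = Σ t(t+1)·PV / [P·(1+y)²] = 1,773,521.4522 / (49,239.8621 × 1.103550) = 32.63830.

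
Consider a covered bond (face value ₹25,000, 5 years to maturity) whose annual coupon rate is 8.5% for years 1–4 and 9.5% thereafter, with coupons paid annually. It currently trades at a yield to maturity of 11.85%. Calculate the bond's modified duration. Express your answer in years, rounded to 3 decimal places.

3.779 years

Periodic yield y = 0.1185. First find Macaulay duration:
  t   CF        PV=CF/(1+0.1185)^t    t·PV
  1     2,125.00     1,899.8659     1,899.8659
  2     2,125.00     1,698.5837     3,397.1674
  3     2,125.00     1,518.6265     4,555.8794
  4     2,125.00     1,357.7349     5,430.9396
  5    27,375.00    15,637.7471    78,188.7356
  Σ                 22,112.5581    93,472.5879
P = 22,112.5581; Macaulay duration = 93,472.5879 / 22,112.5581 = 4.22713 years.
Modified duration = D_Mac / (1 + y) = 4.22713 / 1.1185 = 3.77928 years.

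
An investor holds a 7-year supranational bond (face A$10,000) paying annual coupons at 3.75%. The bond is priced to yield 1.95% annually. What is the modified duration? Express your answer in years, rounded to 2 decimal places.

Periodic yield y = 0.0195. First find Macaulay duration:
  t   CF        PV=CF/(1+0.0195)^t    t·PV
  1       375.00       367.8274       367.8274
  2       375.00       360.7919       721.5838
  3       375.00       353.8910     1,061.6731
  4       375.00       347.1222     1,388.4887
  5       375.00       340.4828     1,702.4138
  6       375.00       333.9703     2,003.8220
  7    10,375.00     9,063.1151    63,441.8056
  Σ                 11,167.2007    70,687.6143
P = 11,167.2007; Macaulay duration = 70,687.6143 / 11,167.2007 = 6.32993 years.
Modified duration = D_Mac / (1 + y) = 6.32993 / 1.0195 = 6.20886 years.

6.21 years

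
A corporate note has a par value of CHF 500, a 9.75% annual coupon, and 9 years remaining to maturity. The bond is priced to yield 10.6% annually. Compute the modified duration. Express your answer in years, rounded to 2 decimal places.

5.71 years

Periodic yield y = 0.106. First find Macaulay duration:
  t   CF        PV=CF/(1+0.106)^t    t·PV
  1        48.75        44.0778        44.0778
  2        48.75        39.8533        79.7066
  3        48.75        36.0337       108.1012
  4        48.75        32.5802       130.3209
  5        48.75        29.4577       147.2886
  6        48.75        26.6345       159.8067
  7        48.75        24.0818       168.5725
  8        48.75        21.7738       174.1901
  9       548.75       221.6044     1,994.4397
  Σ                    476.0972     3,006.5041
P = 476.0972; Macaulay duration = 3,006.5041 / 476.0972 = 6.31490 years.
Modified duration = D_Mac / (1 + y) = 6.31490 / 1.106 = 5.70967 years.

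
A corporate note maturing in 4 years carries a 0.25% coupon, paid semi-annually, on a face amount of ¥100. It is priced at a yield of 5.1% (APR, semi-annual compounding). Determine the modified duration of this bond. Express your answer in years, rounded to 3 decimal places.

3.881 years

Periodic yield y = 0.0255. First find Macaulay duration:
  t   CF        PV=CF/(1+0.0255)^t    t·PV
  1        0.125         0.1219         0.1219
  2        0.125         0.1189         0.2377
  3        0.125         0.1159         0.3477
  4        0.125         0.1130         0.4521
  5        0.125         0.1102         0.5511
  6        0.125         0.1075         0.6448
  7        0.125         0.1048         0.7336
  8      100.125        81.8573       654.8581
  Σ                     82.6494       657.9470
P = 82.6494; Macaulay duration = 657.9470 / 82.6494 = 7.96070 half-year periods = 3.98035 years.
Modified duration = D_Mac / (1 + y) = 3.98035 / 1.0255 = 3.88137 years.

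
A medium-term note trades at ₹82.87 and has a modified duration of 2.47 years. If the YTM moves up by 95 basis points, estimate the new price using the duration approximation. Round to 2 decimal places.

Duration approximation: ΔP/P ≈ -D_mod · Δy = -2.47 × (+0.0095) = -0.023465.
New price ≈ 82.87 × (1 - 0.023465) = 80.92545545.

₹80.93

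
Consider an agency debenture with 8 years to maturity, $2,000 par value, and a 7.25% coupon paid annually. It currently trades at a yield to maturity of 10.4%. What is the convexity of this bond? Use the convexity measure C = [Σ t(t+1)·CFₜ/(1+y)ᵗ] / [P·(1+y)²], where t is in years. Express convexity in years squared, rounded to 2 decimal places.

With y = 0.104:
  t   CF        PV=CF/(1+0.104)^t    t·PV        t(t+1)·PV
  1       145.00       131.3406       131.3406         262.6812
  2       145.00       118.9679       237.9358         713.8075
  3       145.00       107.7608       323.2824       1,293.1295
  4       145.00        97.6094       390.4377       1,952.1883
  5       145.00        88.4143       442.0716       2,652.4297
  6       145.00        80.0854       480.5126       3,363.5884
  7       145.00        72.5412       507.7881       4,062.3049
  8     2,145.00       972.0189     7,776.1512      69,985.3608
  Σ                  1,668.7385    10,289.5200      84,285.4903
P = 1,668.7385.
Convexity = Σ t(t+1)·PV / [P·(1+y)²] = 84,285.4903 / (1,668.7385 × 1.218816) = 41.44063.

41.44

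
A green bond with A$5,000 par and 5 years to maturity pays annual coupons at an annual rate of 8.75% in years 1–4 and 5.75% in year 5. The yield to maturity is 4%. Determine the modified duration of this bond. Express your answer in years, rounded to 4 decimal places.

4.1518 years

Periodic yield y = 0.04. First find Macaulay duration:
  t   CF        PV=CF/(1+0.04)^t    t·PV
  1       437.50       420.6731       420.6731
  2       437.50       404.4933       808.9867
  3       437.50       388.9359     1,166.8077
  4       437.50       373.9768     1,495.9073
  5     5,287.50     4,345.9396    21,729.6979
  Σ                  5,934.0187    25,622.0727
P = 5,934.0187; Macaulay duration = 25,622.0727 / 5,934.0187 = 4.31783 years.
Modified duration = D_Mac / (1 + y) = 4.31783 / 1.04 = 4.15176 years.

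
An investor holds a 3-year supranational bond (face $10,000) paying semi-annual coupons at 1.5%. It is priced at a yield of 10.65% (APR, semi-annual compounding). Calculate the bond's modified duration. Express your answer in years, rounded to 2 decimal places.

2.79 years

Periodic yield y = 0.05325. First find Macaulay duration:
  t   CF        PV=CF/(1+0.05325)^t    t·PV
  1        75.00        71.2082        71.2082
  2        75.00        67.6080       135.2161
  3        75.00        64.1899       192.5698
  4        75.00        60.9446       243.7785
  5        75.00        57.8634       289.3170
  6    10,075.00     7,379.9981    44,279.9884
  Σ                  7,701.8122    45,212.0779
P = 7,701.8122; Macaulay duration = 45,212.0779 / 7,701.8122 = 5.87032 half-year periods = 2.93516 years.
Modified duration = D_Mac / (1 + y) = 2.93516 / 1.05325 = 2.78676 years.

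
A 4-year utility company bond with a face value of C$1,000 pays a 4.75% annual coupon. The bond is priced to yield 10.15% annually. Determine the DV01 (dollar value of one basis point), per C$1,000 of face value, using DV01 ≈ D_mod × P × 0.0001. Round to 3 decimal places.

C$0.279

Periodic yield y = 0.1015.
  t   CF        PV=CF/(1+0.1015)^t    t·PV
  1        47.50        43.1230        43.1230
  2        47.50        39.1494        78.2987
  3        47.50        35.5419       106.6256
  4     1,047.50       711.5674     2,846.2695
  Σ                    829.3816     3,074.3168
P = 829.3816; D_Mac = 3.70676 yrs; D_mod = 3.36519 yrs.
DV01 ≈ 3.36519 × 829.3816 × 0.0001 = 0.279103.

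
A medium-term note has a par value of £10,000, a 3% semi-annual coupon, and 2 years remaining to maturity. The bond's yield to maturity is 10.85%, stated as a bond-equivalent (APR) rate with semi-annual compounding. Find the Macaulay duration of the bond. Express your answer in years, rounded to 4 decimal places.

Periodic yield y = 0.05425. Discount each cash flow and weight by its period:
  t   CF        PV=CF/(1+0.05425)^t    t·PV
  1       150.00       142.2812       142.2812
  2       150.00       134.9597       269.9194
  3       150.00       128.0149       384.0446
  4    10,150.00     8,216.5898    32,866.3590
  Σ                  8,621.8455    33,662.6042
Price P = Σ PV = 8,621.8455.
Macaulay duration = Σ(t·PV) / P = 33,662.6042 / 8,621.8455 = 3.90434 half-year periods.
In years: 3.90434 / 2 = 1.95217 years.

1.9522 years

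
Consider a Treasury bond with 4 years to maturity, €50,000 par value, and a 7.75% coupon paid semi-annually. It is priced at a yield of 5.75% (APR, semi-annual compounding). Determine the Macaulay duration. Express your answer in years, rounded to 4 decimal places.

3.5340 years

Periodic yield y = 0.02875. Discount each cash flow and weight by its period:
  t   CF        PV=CF/(1+0.02875)^t    t·PV
  1     1,937.50     1,883.3536     1,883.3536
  2     1,937.50     1,830.7204     3,661.4407
  3     1,937.50     1,779.5581     5,338.6742
  4     1,937.50     1,729.8256     6,919.3024
  5     1,937.50     1,681.4830     8,407.4148
  6     1,937.50     1,634.4913     9,806.9480
  7     1,937.50     1,588.8130    11,121.6907
  8    51,937.50    41,400.1825   331,201.4598
  Σ                 53,528.4274   378,340.2843
Price P = Σ PV = 53,528.4274.
Macaulay duration = Σ(t·PV) / P = 378,340.2843 / 53,528.4274 = 7.06803 half-year periods.
In years: 7.06803 / 2 = 3.53401 years.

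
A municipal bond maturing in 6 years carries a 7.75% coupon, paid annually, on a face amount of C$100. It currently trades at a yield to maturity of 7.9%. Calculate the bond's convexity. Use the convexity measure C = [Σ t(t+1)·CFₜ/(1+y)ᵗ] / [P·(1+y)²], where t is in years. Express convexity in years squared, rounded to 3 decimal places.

With y = 0.079:
  t   CF        PV=CF/(1+0.079)^t    t·PV        t(t+1)·PV
  1         7.75         7.1826         7.1826          14.3652
  2         7.75         6.6567        13.3134          39.9402
  3         7.75         6.1693        18.5080          74.0319
  4         7.75         5.7176        22.8705         114.3526
  5         7.75         5.2990        26.4950         158.9702
  6       107.75        68.2792       409.6754       2,867.7276
  Σ                     99.3045       498.0449       3,269.3876
P = 99.3045.
Convexity = Σ t(t+1)·PV / [P·(1+y)²] = 3,269.3876 / (99.3045 × 1.164241) = 28.27840.

28.278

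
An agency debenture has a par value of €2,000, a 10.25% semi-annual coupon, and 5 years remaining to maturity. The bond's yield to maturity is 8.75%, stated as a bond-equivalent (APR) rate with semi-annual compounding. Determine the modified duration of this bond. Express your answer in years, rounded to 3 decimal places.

Periodic yield y = 0.04375. First find Macaulay duration:
  t   CF        PV=CF/(1+0.04375)^t    t·PV
  1       102.50        98.2036        98.2036
  2       102.50        94.0873       188.1745
  3       102.50        90.1435       270.4305
  4       102.50        86.3650       345.4601
  5       102.50        82.7449       413.7247
  6       102.50        79.2766       475.6595
  7       102.50        75.9536       531.6753
  8       102.50        72.7699       582.1594
  9       102.50        69.7197       627.4772
  10    2,102.50     1,370.1595    13,701.5948
  Σ                  2,119.4236    17,234.5597
P = 2,119.4236; Macaulay duration = 17,234.5597 / 2,119.4236 = 8.13172 half-year periods = 4.06586 years.
Modified duration = D_Mac / (1 + y) = 4.06586 / 1.04375 = 3.89543 years.

3.895 years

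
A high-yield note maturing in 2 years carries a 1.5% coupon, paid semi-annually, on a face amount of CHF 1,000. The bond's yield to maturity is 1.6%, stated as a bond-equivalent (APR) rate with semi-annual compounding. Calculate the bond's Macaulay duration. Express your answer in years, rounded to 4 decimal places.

1.9778 years

Periodic yield y = 0.008. Discount each cash flow and weight by its period:
  t   CF        PV=CF/(1+0.008)^t    t·PV
  1         7.50         7.4405         7.4405
  2         7.50         7.3814        14.7628
  3         7.50         7.3228        21.9685
  4     1,007.50       975.8946     3,903.5785
  Σ                    998.0394     3,947.7504
Price P = Σ PV = 998.0394.
Macaulay duration = Σ(t·PV) / P = 3,947.7504 / 998.0394 = 3.95551 half-year periods.
In years: 3.95551 / 2 = 1.97775 years.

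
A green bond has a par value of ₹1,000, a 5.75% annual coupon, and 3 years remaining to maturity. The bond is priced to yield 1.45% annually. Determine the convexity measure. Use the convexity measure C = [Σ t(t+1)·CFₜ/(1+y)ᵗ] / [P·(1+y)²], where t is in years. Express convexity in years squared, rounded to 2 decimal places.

10.88

With y = 0.0145:
  t   CF        PV=CF/(1+0.0145)^t    t·PV        t(t+1)·PV
  1        57.50        56.6782        56.6782         113.3563
  2        57.50        55.8681       111.7362         335.2085
  3     1,057.50     1,012.8012     3,038.4037      12,153.6148
  Σ                  1,125.3475     3,206.8180      12,602.1796
P = 1,125.3475.
Convexity = Σ t(t+1)·PV / [P·(1+y)²] = 12,602.1796 / (1,125.3475 × 1.029210) = 10.88065.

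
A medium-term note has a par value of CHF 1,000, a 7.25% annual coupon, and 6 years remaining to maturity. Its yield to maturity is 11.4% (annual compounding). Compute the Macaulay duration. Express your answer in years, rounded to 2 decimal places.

Periodic yield y = 0.114. Discount each cash flow and weight by its year:
  t   CF        PV=CF/(1+0.114)^t    t·PV
  1        72.50        65.0808        65.0808
  2        72.50        58.4208       116.8416
  3        72.50        52.4424       157.3272
  4        72.50        47.0757       188.3030
  5        72.50        42.2583       211.2915
  6     1,072.50       561.1593     3,366.9557
  Σ                    826.4373     4,105.7998
Price P = Σ PV = 826.4373.
Macaulay duration = Σ(t·PV) / P = 4,105.7998 / 826.4373 = 4.96807 years.

4.97 years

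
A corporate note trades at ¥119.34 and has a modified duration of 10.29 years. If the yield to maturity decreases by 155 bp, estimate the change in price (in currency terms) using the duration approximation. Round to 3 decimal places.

+¥19.034

Duration approximation: ΔP/P ≈ -D_mod · Δy = -10.29 × (-0.0155) = +0.159495.
ΔP ≈ 119.34 × (+0.159495) = +19.0341333.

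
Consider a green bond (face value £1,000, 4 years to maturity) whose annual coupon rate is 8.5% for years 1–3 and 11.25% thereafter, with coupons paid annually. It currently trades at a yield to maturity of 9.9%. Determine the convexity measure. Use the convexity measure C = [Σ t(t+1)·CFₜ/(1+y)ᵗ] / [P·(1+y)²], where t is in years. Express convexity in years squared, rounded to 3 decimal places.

14.104

With y = 0.099:
  t   CF        PV=CF/(1+0.099)^t    t·PV        t(t+1)·PV
  1        85.00        77.3430        77.3430         154.6861
  2        85.00        70.3758       140.7517         422.2550
  3        85.00        64.0362       192.1087         768.4349
  4     1,112.50       762.6219     3,050.4874      15,252.4372
  Σ                    974.3770     3,460.6909      16,597.8132
P = 974.3770.
Convexity = Σ t(t+1)·PV / [P·(1+y)²] = 16,597.8132 / (974.3770 × 1.207801) = 14.10355.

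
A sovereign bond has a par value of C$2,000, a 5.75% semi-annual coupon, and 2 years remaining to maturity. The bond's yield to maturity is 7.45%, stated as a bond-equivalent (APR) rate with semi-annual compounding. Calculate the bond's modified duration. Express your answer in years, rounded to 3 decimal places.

Periodic yield y = 0.03725. First find Macaulay duration:
  t   CF        PV=CF/(1+0.03725)^t    t·PV
  1        57.50        55.4350        55.4350
  2        57.50        53.4442       106.8885
  3        57.50        51.5249       154.5748
  4     2,057.50     1,777.4855     7,109.9421
  Σ                  1,937.8897     7,426.8404
P = 1,937.8897; Macaulay duration = 7,426.8404 / 1,937.8897 = 3.83244 half-year periods = 1.91622 years.
Modified duration = D_Mac / (1 + y) = 1.91622 / 1.03725 = 1.84740 years.

1.847 years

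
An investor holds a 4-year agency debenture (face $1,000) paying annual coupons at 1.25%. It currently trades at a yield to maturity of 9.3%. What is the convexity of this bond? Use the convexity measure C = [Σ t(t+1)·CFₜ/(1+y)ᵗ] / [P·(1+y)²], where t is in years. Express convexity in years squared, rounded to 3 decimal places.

With y = 0.093:
  t   CF        PV=CF/(1+0.093)^t    t·PV        t(t+1)·PV
  1        12.50        11.4364        11.4364          22.8728
  2        12.50        10.4633        20.9266          62.7799
  3        12.50         9.5730        28.7191         114.8764
  4     1,012.50       709.4379     2,837.7516      14,188.7579
  Σ                    740.9107     2,898.8337      14,389.2871
P = 740.9107.
Convexity = Σ t(t+1)·PV / [P·(1+y)²] = 14,389.2871 / (740.9107 × 1.194649) = 16.25673.

16.257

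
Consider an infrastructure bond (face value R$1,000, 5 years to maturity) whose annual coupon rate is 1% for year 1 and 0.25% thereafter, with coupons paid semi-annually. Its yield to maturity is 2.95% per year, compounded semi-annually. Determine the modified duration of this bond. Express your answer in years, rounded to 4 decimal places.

Periodic yield y = 0.01475. First find Macaulay duration:
  t   CF        PV=CF/(1+0.01475)^t    t·PV
  1         5.00         4.9273         4.9273
  2         5.00         4.8557         9.7114
  3         1.25         1.1963         3.5888
  4         1.25         1.1789         4.7156
  5         1.25         1.1618         5.8088
  6         1.25         1.1449         6.8692
  7         1.25         1.1282         7.8976
  8         1.25         1.1118         8.8946
  9         1.25         1.0957         9.8610
  10    1,001.25       864.8722     8,648.7218
  Σ                    882.6727     8,710.9962
P = 882.6727; Macaulay duration = 8,710.9962 / 882.6727 = 9.86889 half-year periods = 4.93444 years.
Modified duration = D_Mac / (1 + y) = 4.93444 / 1.01475 = 4.86272 years.

4.8627 years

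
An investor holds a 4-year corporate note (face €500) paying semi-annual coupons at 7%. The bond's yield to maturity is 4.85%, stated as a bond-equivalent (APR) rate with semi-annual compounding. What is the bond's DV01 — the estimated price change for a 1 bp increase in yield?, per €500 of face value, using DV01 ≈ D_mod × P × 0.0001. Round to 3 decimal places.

€0.188

Periodic yield y = 0.02425.
  t   CF        PV=CF/(1+0.02425)^t    t·PV
  1        17.50        17.0857        17.0857
  2        17.50        16.6812        33.3623
  3        17.50        16.2862        48.8586
  4        17.50        15.9006        63.6025
  5        17.50        15.5242        77.6208
  6        17.50        15.1566        90.9397
  7        17.50        14.7978       103.5844
  8       517.50       427.2308     3,417.8465
  Σ                    538.6630     3,852.9005
P = 538.6630; D_Mac = 7.15271 half-year periods = 3.57636 yrs; D_mod = 3.49168 yrs.
DV01 ≈ 3.49168 × 538.6630 × 0.0001 = 0.188084.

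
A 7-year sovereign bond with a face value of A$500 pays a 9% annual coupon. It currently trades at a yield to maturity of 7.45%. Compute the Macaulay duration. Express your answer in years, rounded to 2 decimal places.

Periodic yield y = 0.0745. Discount each cash flow and weight by its year:
  t   CF        PV=CF/(1+0.0745)^t    t·PV
  1        45.00        41.8799        41.8799
  2        45.00        38.9762        77.9524
  3        45.00        36.2738       108.8215
  4        45.00        33.7588       135.0351
  5        45.00        31.4181       157.0907
  6        45.00        29.2398       175.4386
  7       545.00       329.5730     2,307.0107
  Σ                    541.1196     3,003.2290
Price P = Σ PV = 541.1196.
Macaulay duration = Σ(t·PV) / P = 3,003.2290 / 541.1196 = 5.55003 years.

5.55 years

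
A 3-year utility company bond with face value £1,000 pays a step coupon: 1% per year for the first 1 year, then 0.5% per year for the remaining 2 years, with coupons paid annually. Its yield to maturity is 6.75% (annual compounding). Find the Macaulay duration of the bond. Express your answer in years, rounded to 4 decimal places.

2.9725 years

Periodic yield y = 0.0675. Discount each cash flow and weight by its year:
  t   CF        PV=CF/(1+0.0675)^t    t·PV
  1        10.00         9.3677         9.3677
  2         5.00         4.3877         8.7753
  3     1,005.00       826.1567     2,478.4700
  Σ                    839.9120     2,496.6130
Price P = Σ PV = 839.9120.
Macaulay duration = Σ(t·PV) / P = 2,496.6130 / 839.9120 = 2.97247 years.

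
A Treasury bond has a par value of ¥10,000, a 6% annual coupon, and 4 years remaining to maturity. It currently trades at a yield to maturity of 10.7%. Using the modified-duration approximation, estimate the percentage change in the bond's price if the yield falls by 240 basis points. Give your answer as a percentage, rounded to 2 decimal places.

+7.90%

Periodic yield y = 0.107. Modified duration first:
  t   CF        PV=CF/(1+0.107)^t    t·PV
  1       600.00       542.0054       542.0054
  2       600.00       489.6165       979.2329
  3       600.00       442.2913     1,326.8739
  4    10,600.00     7,058.5482    28,234.1926
  Σ                  8,532.4613    31,082.3048
P = 8,532.4613; D_Mac = 3.64283 yrs; D_mod = 3.64283/(1+0.107) = 3.29072 yrs.
ΔP/P ≈ -D_mod · Δy = -3.29072 × (-0.024) = +0.078977 = +7.8977%.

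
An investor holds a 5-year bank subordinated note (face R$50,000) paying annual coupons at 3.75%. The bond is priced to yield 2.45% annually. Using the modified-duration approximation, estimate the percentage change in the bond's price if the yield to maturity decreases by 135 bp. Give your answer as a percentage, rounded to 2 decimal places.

Periodic yield y = 0.0245. Modified duration first:
  t   CF        PV=CF/(1+0.0245)^t    t·PV
  1     1,875.00     1,830.1611     1,830.1611
  2     1,875.00     1,786.3944     3,572.7888
  3     1,875.00     1,743.6744     5,231.0231
  4     1,875.00     1,701.9760     6,807.9038
  5    51,875.00    45,961.9341   229,809.6707
  Σ                 53,024.1399   247,251.5474
P = 53,024.1399; D_Mac = 4.66300 yrs; D_mod = 4.66300/(1+0.0245) = 4.55149 yrs.
ΔP/P ≈ -D_mod · Δy = -4.55149 × (-0.0135) = +0.061445 = +6.1445%.

+6.14%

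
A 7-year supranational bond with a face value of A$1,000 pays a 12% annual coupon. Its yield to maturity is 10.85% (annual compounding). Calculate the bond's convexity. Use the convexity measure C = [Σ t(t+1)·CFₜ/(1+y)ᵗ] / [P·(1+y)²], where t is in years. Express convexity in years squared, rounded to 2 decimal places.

With y = 0.1085:
  t   CF        PV=CF/(1+0.1085)^t    t·PV        t(t+1)·PV
  1       120.00       108.2544       108.2544         216.5088
  2       120.00        97.6585       195.3169         585.9507
  3       120.00        88.0996       264.2989       1,057.1957
  4       120.00        79.4764       317.9058       1,589.5290
  5       120.00        71.6973       358.4865       2,150.9188
  6       120.00        64.6796       388.0774       2,716.5415
  7     1,120.00       544.5881     3,812.1166      30,496.9331
  Σ                  1,054.4539     5,444.4565      38,813.5777
P = 1,054.4539.
Convexity = Σ t(t+1)·PV / [P·(1+y)²] = 38,813.5777 / (1,054.4539 × 1.228772) = 29.95606.

29.96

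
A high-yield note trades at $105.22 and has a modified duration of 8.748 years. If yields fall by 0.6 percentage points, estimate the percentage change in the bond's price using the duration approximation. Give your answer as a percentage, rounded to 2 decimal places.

Duration approximation: ΔP/P ≈ -D_mod · Δy = -8.748 × (-0.006) = +0.052488.
As a percentage: +5.2488%.

+5.25%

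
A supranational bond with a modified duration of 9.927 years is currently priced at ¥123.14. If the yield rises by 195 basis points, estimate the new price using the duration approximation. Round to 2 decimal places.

Duration approximation: ΔP/P ≈ -D_mod · Δy = -9.927 × (+0.0195) = -0.1935765.
New price ≈ 123.14 × (1 - 0.1935765) = 99.30298979.

¥99.30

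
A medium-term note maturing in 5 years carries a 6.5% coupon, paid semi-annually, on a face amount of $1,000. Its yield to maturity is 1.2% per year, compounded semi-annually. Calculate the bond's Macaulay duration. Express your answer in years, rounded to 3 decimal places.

4.431 years

Periodic yield y = 0.006. Discount each cash flow and weight by its period:
  t   CF        PV=CF/(1+0.006)^t    t·PV
  1        32.50        32.3062        32.3062
  2        32.50        32.1135        64.2270
  3        32.50        31.9220        95.7659
  4        32.50        31.7316       126.9262
  5        32.50        31.5423       157.7115
  6        32.50        31.3542       188.1251
  7        32.50        31.1672       218.1703
  8        32.50        30.9813       247.8503
  9        32.50        30.7965       277.1686
  10    1,032.50       972.5462     9,725.4623
  Σ                  1,256.4609    11,133.7133
Price P = Σ PV = 1,256.4609.
Macaulay duration = Σ(t·PV) / P = 11,133.7133 / 1,256.4609 = 8.86117 half-year periods.
In years: 8.86117 / 2 = 4.43059 years.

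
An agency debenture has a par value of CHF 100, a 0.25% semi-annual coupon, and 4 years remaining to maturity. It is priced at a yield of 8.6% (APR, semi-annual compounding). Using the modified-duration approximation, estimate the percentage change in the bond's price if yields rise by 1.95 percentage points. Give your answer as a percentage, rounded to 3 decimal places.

-7.438%

Periodic yield y = 0.043. Modified duration first:
  t   CF        PV=CF/(1+0.043)^t    t·PV
  1        0.125         0.1198         0.1198
  2        0.125         0.1149         0.2298
  3        0.125         0.1102         0.3305
  4        0.125         0.1056         0.4225
  5        0.125         0.1013         0.5064
  6        0.125         0.0971         0.5826
  7        0.125         0.0931         0.6517
  8      100.125        71.4937       571.9500
  Σ                     72.2358       574.7932
P = 72.2358; D_Mac = 7.95718 half-year periods = 3.97859 yrs; D_mod = 3.97859/(1+0.043) = 3.81457 yrs.
ΔP/P ≈ -D_mod · Δy = -3.81457 × (+0.0195) = -0.074384 = -7.4384%.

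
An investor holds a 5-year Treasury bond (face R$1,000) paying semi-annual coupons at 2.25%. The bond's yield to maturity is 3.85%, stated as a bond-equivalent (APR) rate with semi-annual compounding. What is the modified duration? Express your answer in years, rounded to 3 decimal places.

4.656 years

Periodic yield y = 0.01925. First find Macaulay duration:
  t   CF        PV=CF/(1+0.01925)^t    t·PV
  1        11.25        11.0375        11.0375
  2        11.25        10.8291        21.6581
  3        11.25        10.6245        31.8736
  4        11.25        10.4239        41.6955
  5        11.25        10.2270        51.1351
  6        11.25        10.0339        60.2032
  7        11.25         9.8444        68.9105
  8        11.25         9.6584        77.2675
  9        11.25         9.4760        85.2842
  10    1,011.25       835.7018     8,357.0179
  Σ                    927.8565     8,806.0832
P = 927.8565; Macaulay duration = 8,806.0832 / 927.8565 = 9.49078 half-year periods = 4.74539 years.
Modified duration = D_Mac / (1 + y) = 4.74539 / 1.01925 = 4.65577 years.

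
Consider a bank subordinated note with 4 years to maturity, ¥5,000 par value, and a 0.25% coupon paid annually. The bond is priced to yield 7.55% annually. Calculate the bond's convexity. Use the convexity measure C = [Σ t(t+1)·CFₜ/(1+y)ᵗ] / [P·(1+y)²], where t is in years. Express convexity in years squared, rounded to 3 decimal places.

17.190

With y = 0.0755:
  t   CF        PV=CF/(1+0.0755)^t    t·PV        t(t+1)·PV
  1        12.50        11.6225        11.6225          23.2450
  2        12.50        10.8066        21.6132          64.8396
  3        12.50        10.0480        30.1439         120.5758
  4     5,012.50     3,746.3878    14,985.5511      74,927.7553
  Σ                  3,778.8649    15,048.9307      75,136.4157
P = 3,778.8649.
Convexity = Σ t(t+1)·PV / [P·(1+y)²] = 75,136.4157 / (3,778.8649 × 1.156700) = 17.18970.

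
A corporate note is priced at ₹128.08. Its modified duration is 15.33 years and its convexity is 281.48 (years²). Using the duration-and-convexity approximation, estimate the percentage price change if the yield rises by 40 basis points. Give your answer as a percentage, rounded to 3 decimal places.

-5.907%

Duration effect: -D_mod·Δy = -15.33 × (+0.004) = -0.061320
Convexity effect: ½·C·(Δy)² = 0.5 × 281.48 × (0.004)² = +0.00225184
ΔP/P ≈ -0.061320 + 0.00225184 = -0.05906816
= -5.906816%.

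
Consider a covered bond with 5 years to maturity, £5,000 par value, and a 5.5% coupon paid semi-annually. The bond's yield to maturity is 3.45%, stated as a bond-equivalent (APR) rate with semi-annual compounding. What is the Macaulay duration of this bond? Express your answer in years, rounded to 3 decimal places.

Periodic yield y = 0.01725. Discount each cash flow and weight by its period:
  t   CF        PV=CF/(1+0.01725)^t    t·PV
  1       137.50       135.1683       135.1683
  2       137.50       132.8762       265.7525
  3       137.50       130.6230       391.8690
  4       137.50       128.4079       513.6318
  5       137.50       126.2305       631.1524
  6       137.50       124.0899       744.5395
  7       137.50       121.9857       853.8997
  8       137.50       119.9171       959.3368
  9       137.50       117.8836     1,060.9525
  10    5,137.50     4,329.8699    43,298.6992
  Σ                  5,467.0522    48,855.0016
Price P = Σ PV = 5,467.0522.
Macaulay duration = Σ(t·PV) / P = 48,855.0016 / 5,467.0522 = 8.93626 half-year periods.
In years: 8.93626 / 2 = 4.46813 years.

4.468 years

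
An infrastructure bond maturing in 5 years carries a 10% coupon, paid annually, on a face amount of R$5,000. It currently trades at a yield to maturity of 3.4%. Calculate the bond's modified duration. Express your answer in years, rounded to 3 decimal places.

Periodic yield y = 0.034. First find Macaulay duration:
  t   CF        PV=CF/(1+0.034)^t    t·PV
  1       500.00       483.5590       483.5590
  2       500.00       467.6586       935.3172
  3       500.00       452.2810     1,356.8431
  4       500.00       437.4091     1,749.6365
  5     5,500.00     4,653.2887    23,266.4434
  Σ                  6,494.1965    27,791.7993
P = 6,494.1965; Macaulay duration = 27,791.7993 / 6,494.1965 = 4.27948 years.
Modified duration = D_Mac / (1 + y) = 4.27948 / 1.034 = 4.13876 years.

4.139 years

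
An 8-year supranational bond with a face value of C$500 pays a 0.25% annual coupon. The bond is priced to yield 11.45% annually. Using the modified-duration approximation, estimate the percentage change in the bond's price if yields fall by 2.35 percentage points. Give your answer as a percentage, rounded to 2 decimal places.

+16.62%

Periodic yield y = 0.1145. Modified duration first:
  t   CF        PV=CF/(1+0.1145)^t    t·PV
  1         1.25         1.1216         1.1216
  2         1.25         1.0064         2.0127
  3         1.25         0.9030         2.7089
  4         1.25         0.8102         3.2408
  5         1.25         0.7270         3.6348
  6         1.25         0.6523         3.9136
  7         1.25         0.5853         4.0968
  8       501.25       210.5784     1,684.6271
  Σ                    216.3840     1,705.3563
P = 216.3840; D_Mac = 7.88116 yrs; D_mod = 7.88116/(1+0.1145) = 7.07147 yrs.
ΔP/P ≈ -D_mod · Δy = -7.07147 × (-0.0235) = +0.166180 = +16.6180%.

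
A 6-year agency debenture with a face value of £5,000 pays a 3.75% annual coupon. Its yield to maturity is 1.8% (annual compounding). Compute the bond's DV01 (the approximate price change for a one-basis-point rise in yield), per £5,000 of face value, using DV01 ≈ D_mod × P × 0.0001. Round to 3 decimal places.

£3.006

Periodic yield y = 0.018.
  t   CF        PV=CF/(1+0.018)^t    t·PV
  1       187.50       184.1847       184.1847
  2       187.50       180.9280       361.8559
  3       187.50       177.7289       533.1866
  4       187.50       174.5863       698.3452
  5       187.50       171.4993       857.4966
  6     5,187.50     4,660.9178    27,965.5067
  Σ                  5,549.8449    30,600.5756
P = 5,549.8449; D_Mac = 5.51377 yrs; D_mod = 5.41628 yrs.
DV01 ≈ 5.41628 × 5,549.8449 × 0.0001 = 3.005950.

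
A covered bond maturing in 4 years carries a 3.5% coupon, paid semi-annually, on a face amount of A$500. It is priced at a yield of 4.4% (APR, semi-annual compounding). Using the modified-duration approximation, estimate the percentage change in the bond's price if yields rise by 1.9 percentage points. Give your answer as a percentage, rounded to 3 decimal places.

-6.995%

Periodic yield y = 0.022. Modified duration first:
  t   CF        PV=CF/(1+0.022)^t    t·PV
  1         8.75         8.5616         8.5616
  2         8.75         8.3773        16.7547
  3         8.75         8.1970        24.5910
  4         8.75         8.0206        32.0822
  5         8.75         7.8479        39.2395
  6         8.75         7.6790        46.0738
  7         8.75         7.5137        52.5956
  8       508.75       427.4617     3,419.6940
  Σ                    483.6588     3,639.5925
P = 483.6588; D_Mac = 7.52512 half-year periods = 3.76256 yrs; D_mod = 3.76256/(1+0.022) = 3.68157 yrs.
ΔP/P ≈ -D_mod · Δy = -3.68157 × (+0.019) = -0.069950 = -6.9950%.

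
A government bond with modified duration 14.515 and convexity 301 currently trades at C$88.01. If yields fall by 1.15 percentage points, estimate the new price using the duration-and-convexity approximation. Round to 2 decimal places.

Duration effect: -D_mod·Δy = -14.515 × (-0.0115) = +0.1669225
Convexity effect: ½·C·(Δy)² = 0.5 × 301 × (-0.0115)² = +0.019903625
ΔP/P ≈ +0.1669225 + 0.019903625 = +0.186826125
New price ≈ 88.01 × (1 + 0.186826125) = 104.45256726125.

C$104.45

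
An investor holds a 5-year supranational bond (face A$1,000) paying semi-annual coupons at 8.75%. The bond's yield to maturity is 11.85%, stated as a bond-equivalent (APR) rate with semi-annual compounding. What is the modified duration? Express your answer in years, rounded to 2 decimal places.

3.86 years

Periodic yield y = 0.05925. First find Macaulay duration:
  t   CF        PV=CF/(1+0.05925)^t    t·PV
  1        43.75        41.3028        41.3028
  2        43.75        38.9925        77.9850
  3        43.75        36.8114       110.4343
  4        43.75        34.7523       139.0094
  5        43.75        32.8084       164.0422
  6        43.75        30.9733       185.8397
  7        43.75        29.2408       204.6854
  8        43.75        27.6052       220.8413
  9        43.75        26.0610       234.5494
  10    1,043.75       586.9644     5,869.6440
  Σ                    885.5122     7,248.3335
P = 885.5122; Macaulay duration = 7,248.3335 / 885.5122 = 8.18547 half-year periods = 4.09274 years.
Modified duration = D_Mac / (1 + y) = 4.09274 / 1.05925 = 3.86380 years.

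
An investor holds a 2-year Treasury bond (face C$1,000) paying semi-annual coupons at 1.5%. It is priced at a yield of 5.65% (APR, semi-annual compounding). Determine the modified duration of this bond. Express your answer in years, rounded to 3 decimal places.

1.922 years

Periodic yield y = 0.02825. First find Macaulay duration:
  t   CF        PV=CF/(1+0.02825)^t    t·PV
  1         7.50         7.2939         7.2939
  2         7.50         7.0936        14.1871
  3         7.50         6.8987        20.6960
  4     1,007.50       901.2602     3,605.0407
  Σ                    922.5463     3,647.2178
P = 922.5463; Macaulay duration = 3,647.2178 / 922.5463 = 3.95342 half-year periods = 1.97671 years.
Modified duration = D_Mac / (1 + y) = 1.97671 / 1.02825 = 1.92240 years.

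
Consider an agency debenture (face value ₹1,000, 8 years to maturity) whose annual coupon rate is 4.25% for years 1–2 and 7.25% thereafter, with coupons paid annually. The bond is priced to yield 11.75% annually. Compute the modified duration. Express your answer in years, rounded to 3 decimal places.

5.738 years

Periodic yield y = 0.1175. First find Macaulay duration:
  t   CF        PV=CF/(1+0.1175)^t    t·PV
  1        42.50        38.0313        38.0313
  2        42.50        34.0325        68.0650
  3        72.50        51.9512       155.8535
  4        72.50        46.4888       185.9550
  5        72.50        41.6007       208.0034
  6        72.50        37.2266       223.3593
  7        72.50        33.3124       233.1865
  8     1,072.50       440.9781     3,527.8250
  Σ                    723.6215     4,640.2790
P = 723.6215; Macaulay duration = 4,640.2790 / 723.6215 = 6.41258 years.
Modified duration = D_Mac / (1 + y) = 6.41258 / 1.1175 = 5.73832 years.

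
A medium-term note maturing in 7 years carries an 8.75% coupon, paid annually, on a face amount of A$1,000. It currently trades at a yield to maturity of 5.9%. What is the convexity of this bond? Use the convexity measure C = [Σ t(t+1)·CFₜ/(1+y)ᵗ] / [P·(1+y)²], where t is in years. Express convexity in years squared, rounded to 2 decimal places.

37.10

With y = 0.059:
  t   CF        PV=CF/(1+0.059)^t    t·PV        t(t+1)·PV
  1        87.50        82.6251        82.6251         165.2502
  2        87.50        78.0218       156.0437         468.1310
  3        87.50        73.6750       221.0250         884.1001
  4        87.50        69.5704       278.2814       1,391.4071
  5        87.50        65.6944       328.4719       1,970.8316
  6        87.50        62.0344       372.2061       2,605.4430
  7     1,087.50       728.0439     5,096.3070      40,770.4563
  Σ                  1,159.6649     6,534.9603      48,255.6192
P = 1,159.6649.
Convexity = Σ t(t+1)·PV / [P·(1+y)²] = 48,255.6192 / (1,159.6649 × 1.121481) = 37.10423.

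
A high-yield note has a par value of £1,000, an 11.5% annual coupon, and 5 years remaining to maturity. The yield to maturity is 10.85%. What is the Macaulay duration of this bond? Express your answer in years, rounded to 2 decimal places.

Periodic yield y = 0.1085. Discount each cash flow and weight by its year:
  t   CF        PV=CF/(1+0.1085)^t    t·PV
  1       115.00       103.7438       103.7438
  2       115.00        93.5894       187.1787
  3       115.00        84.4288       253.2865
  4       115.00        76.1649       304.6597
  5     1,115.00       666.1873     3,330.9367
  Σ                  1,024.1143     4,179.8054
Price P = Σ PV = 1,024.1143.
Macaulay duration = Σ(t·PV) / P = 4,179.8054 / 1,024.1143 = 4.08139 years.

4.08 years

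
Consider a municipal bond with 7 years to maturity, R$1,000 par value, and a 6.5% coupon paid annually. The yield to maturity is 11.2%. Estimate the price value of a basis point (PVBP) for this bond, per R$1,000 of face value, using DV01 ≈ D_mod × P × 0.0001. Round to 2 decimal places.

R$0.40

Periodic yield y = 0.112.
  t   CF        PV=CF/(1+0.112)^t    t·PV
  1        65.00        58.4532        58.4532
  2        65.00        52.5659       105.1317
  3        65.00        47.2715       141.8144
  4        65.00        42.5103       170.0412
  5        65.00        38.2287       191.1435
  6        65.00        34.3783       206.2699
  7     1,065.00       506.5427     3,545.7992
  Σ                    779.9506     4,418.6531
P = 779.9506; D_Mac = 5.66530 yrs; D_mod = 5.09469 yrs.
DV01 ≈ 5.09469 × 779.9506 × 0.0001 = 0.397361.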